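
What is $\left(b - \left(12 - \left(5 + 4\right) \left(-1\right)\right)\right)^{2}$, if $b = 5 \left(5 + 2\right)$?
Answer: $196$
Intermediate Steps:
$b = 35$ ($b = 5 \cdot 7 = 35$)
$\left(b - \left(12 - \left(5 + 4\right) \left(-1\right)\right)\right)^{2} = \left(35 - \left(12 - \left(5 + 4\right) \left(-1\right)\right)\right)^{2} = \left(35 + \left(9 \left(-1\right) - 12\right)\right)^{2} = \left(35 - 21\right)^{2} = 14^{2} = 196$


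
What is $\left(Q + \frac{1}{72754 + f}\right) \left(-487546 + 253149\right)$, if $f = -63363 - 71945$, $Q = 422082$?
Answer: $- \frac{6188764636136519}{62554} \approx -9.8935 \cdot 10^{10}$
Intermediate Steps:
$f = -135308$ ($f = -63363 - 71945 = -135308$)
$\left(Q + \frac{1}{72754 + f}\right) \left(-487546 + 253149\right) = \left(422082 + \frac{1}{72754 - 135308}\right) \left(-487546 + 253149\right) = \left(422082 + \frac{1}{-62554}\right) \left(-234397\right) = \left(422082 - \frac{1}{62554}\right) \left(-234397\right) = \frac{26402917427}{62554} \left(-234397\right) = - \frac{6188764636136519}{62554}$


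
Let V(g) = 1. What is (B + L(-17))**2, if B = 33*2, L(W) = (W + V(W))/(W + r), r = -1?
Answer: 362404/81 ≈ 4474.1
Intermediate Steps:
L(W) = (1 + W)/(-1 + W) (L(W) = (W + 1)/(W - 1) = (1 + W)/(-1 + W))
B = 66
(B + L(-17))**2 = (66 + (1 - 17)/(-1 - 17))**2 = (66 - 16/(-18))**2 = (66 - 1/18*(-16))**2 = (66 + 8/9)**2 = (602/9)**2 = 362404/81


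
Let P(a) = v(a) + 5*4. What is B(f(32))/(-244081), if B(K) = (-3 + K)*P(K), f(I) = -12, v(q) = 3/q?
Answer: 1185/976324 ≈ 0.0012137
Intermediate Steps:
P(a) = 20 + 3/a (P(a) = 3/a + 5*4 = 3/a + 20 = 20 + 3/a)
B(K) = (-3 + K)*(20 + 3/K)
B(f(32))/(-244081) = (-57 - 9/(-12) + 20*(-12))/(-244081) = (-57 - 9*(-1/12) - 240)*(-1/244081) = (-57 + ¾ - 240)*(-1/244081) = -1185/4*(-1/244081) = 1185/976324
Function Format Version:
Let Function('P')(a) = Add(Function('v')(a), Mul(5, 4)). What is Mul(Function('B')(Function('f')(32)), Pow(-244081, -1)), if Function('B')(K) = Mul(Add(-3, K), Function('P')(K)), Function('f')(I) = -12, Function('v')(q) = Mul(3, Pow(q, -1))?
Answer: Rational(1185, 976324) ≈ 0.0012137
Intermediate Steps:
Function('P')(a) = Add(20, Mul(3, Pow(a, -1))) (Function('P')(a) = Add(Mul(3, Pow(a, -1)), Mul(5, 4)) = Add(Mul(3, Pow(a, -1)), 20) = Add(20, Mul(3, Pow(a, -1))))
Function('B')(K) = Mul(Add(-3, K), Add(20, Mul(3, Pow(K, -1))))
Mul(Function('B')(Function('f')(32)), Pow(-244081, -1)) = Mul(Add(-57, Mul(-9, Pow(-12, -1)), Mul(20, -12)), Pow(-244081, -1)) = Mul(Add(-57, Mul(-9, Rational(-1, 12)), -240), Rational(-1, 244081)) = Mul(Add(-57, Rational(3, 4), -240), Rational(-1, 244081)) = Mul(Rational(-1185, 4), Rational(-1, 244081)) = Rational(1185, 976324)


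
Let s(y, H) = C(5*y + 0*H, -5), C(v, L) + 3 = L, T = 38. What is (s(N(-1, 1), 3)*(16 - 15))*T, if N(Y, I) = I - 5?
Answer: -304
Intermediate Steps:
C(v, L) = -3 + L
N(Y, I) = -5 + I
s(y, H) = -8 (s(y, H) = -3 - 5 = -8)
(s(N(-1, 1), 3)*(16 - 15))*T = -8*(16 - 15)*38 = -8*1*38 = -8*38 = -304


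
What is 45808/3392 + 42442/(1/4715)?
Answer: 42424177223/212 ≈ 2.0011e+8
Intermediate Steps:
45808/3392 + 42442/(1/4715) = 45808*(1/3392) + 42442/(1/4715) = 2863/212 + 42442*4715 = 2863/212 + 200114030 = 42424177223/212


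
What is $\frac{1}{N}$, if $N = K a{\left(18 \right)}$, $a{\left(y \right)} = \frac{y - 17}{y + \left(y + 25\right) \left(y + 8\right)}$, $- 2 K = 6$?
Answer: $- \frac{1136}{3} \approx -378.67$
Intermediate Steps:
$K = -3$ ($K = \left(- \frac{1}{2}\right) 6 = -3$)
$a{\left(y \right)} = \frac{-17 + y}{y + \left(8 + y\right) \left(25 + y\right)}$ ($a{\left(y \right)} = \frac{-17 + y}{y + \left(25 + y\right) \left(8 + y\right)} = \frac{-17 + y}{y + \left(8 + y\right) \left(25 + y\right)}$)
$N = - \frac{3}{1136}$ ($N = - 3 \frac{-17 + 18}{200 + 18^{2} + 34 \cdot 18} = - 3 \frac{1}{200 + 324 + 612} \cdot 1 = - 3 \cdot \frac{1}{1136} \cdot 1 = \left(-3\right) \frac{1}{1136} = - \frac{3}{1136} \approx -0.0026408$)
$\frac{1}{N} = \frac{1}{- \frac{3}{1136}} = - \frac{1136}{3}$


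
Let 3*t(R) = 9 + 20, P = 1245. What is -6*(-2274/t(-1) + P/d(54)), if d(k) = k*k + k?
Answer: 1348349/957 ≈ 1408.9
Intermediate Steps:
d(k) = k + k**2 (d(k) = k**2 + k = k + k**2)
t(R) = 29/3 (t(R) = (9 + 20)/3 = (1/3)*29 = 29/3)
-6*(-2274/t(-1) + P/d(54)) = -6*(-2274/29/3 + 1245/((54*(1 + 54)))) = -6*(-2274*3/29 + 1245/((54*55))) = -6*(-6822/29 + 1245/2970) = -6*(-6822/29 + 1245*(1/2970)) = -6*(-6822/29 + 83/198) = -6*(-1348349/5742) = 1348349/957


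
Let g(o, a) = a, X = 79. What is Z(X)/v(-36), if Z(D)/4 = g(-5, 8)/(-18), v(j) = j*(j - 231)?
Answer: -4/21627 ≈ -0.00018495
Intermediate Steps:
v(j) = j*(-231 + j)
Z(D) = -16/9 (Z(D) = 4*(8/(-18)) = 4*(8*(-1/18)) = 4*(-4/9) = -16/9)
Z(X)/v(-36) = -16*(-1/(36*(-231 - 36)))/9 = -16/(9*((-36*(-267)))) = -16/9/9612 = -16/9*1/9612 = -4/21627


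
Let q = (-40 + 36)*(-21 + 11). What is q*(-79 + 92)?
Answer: 520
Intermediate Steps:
q = 40 (q = -4*(-10) = 40)
q*(-79 + 92) = 40*(-79 + 92) = 40*13 = 520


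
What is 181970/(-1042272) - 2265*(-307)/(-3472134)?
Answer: -113047772545/301575670704 ≈ -0.37486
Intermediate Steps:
181970/(-1042272) - 2265*(-307)/(-3472134) = 181970*(-1/1042272) + 695355*(-1/3472134) = -90985/521136 - 231785/1157378 = -113047772545/301575670704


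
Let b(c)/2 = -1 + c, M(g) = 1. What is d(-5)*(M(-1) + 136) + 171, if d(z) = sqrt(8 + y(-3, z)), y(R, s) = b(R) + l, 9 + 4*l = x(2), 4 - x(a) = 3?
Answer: 171 + 137*I*sqrt(2) ≈ 171.0 + 193.75*I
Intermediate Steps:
x(a) = 1 (x(a) = 4 - 1*3 = 4 - 3 = 1)
l = -2 (l = -9/4 + (1/4)*1 = -9/4 + 1/4 = -2)
b(c) = -2 + 2*c (b(c) = 2*(-1 + c) = -2 + 2*c)
y(R, s) = -4 + 2*R (y(R, s) = (-2 + 2*R) - 2 = -4 + 2*R)
d(z) = I*sqrt(2) (d(z) = sqrt(8 + (-4 + 2*(-3))) = sqrt(8 + (-4 - 6)) = sqrt(8 - 10) = sqrt(-2) = I*sqrt(2))
d(-5)*(M(-1) + 136) + 171 = (I*sqrt(2))*(1 + 136) + 171 = (I*sqrt(2))*137 + 171 = 137*I*sqrt(2) + 171 = 171 + 137*I*sqrt(2)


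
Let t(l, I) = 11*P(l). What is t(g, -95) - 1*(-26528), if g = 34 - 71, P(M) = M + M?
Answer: 25714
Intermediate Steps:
P(M) = 2*M
g = -37
t(l, I) = 22*l (t(l, I) = 11*(2*l) = 22*l)
t(g, -95) - 1*(-26528) = 22*(-37) - 1*(-26528) = -814 + 26528 = 25714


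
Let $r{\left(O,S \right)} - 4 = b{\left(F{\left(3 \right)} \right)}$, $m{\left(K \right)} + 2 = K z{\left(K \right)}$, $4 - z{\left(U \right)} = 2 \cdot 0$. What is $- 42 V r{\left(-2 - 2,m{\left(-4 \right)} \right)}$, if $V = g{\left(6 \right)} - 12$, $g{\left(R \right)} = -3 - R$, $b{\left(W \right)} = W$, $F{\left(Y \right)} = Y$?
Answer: $6174$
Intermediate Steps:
$z{\left(U \right)} = 4$ ($z{\left(U \right)} = 4 - 2 \cdot 0 = 4 - 0 = 4 + 0 = 4$)
$m{\left(K \right)} = -2 + 4 K$ ($m{\left(K \right)} = -2 + K 4 = -2 + 4 K$)
$r{\left(O,S \right)} = 7$ ($r{\left(O,S \right)} = 4 + 3 = 7$)
$V = -21$ ($V = \left(-3 - 6\right) - 12 = -9 - 12 = -21$)
$- 42 V r{\left(-2 - 2,m{\left(-4 \right)} \right)} = \left(-42\right) \left(-21\right) 7 = 882 \cdot 7 = 6174$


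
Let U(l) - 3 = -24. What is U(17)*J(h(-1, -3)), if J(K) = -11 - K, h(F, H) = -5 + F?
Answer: 105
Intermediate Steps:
U(l) = -21 (U(l) = 3 - 24 = -21)
U(17)*J(h(-1, -3)) = -21*(-11 - (-5 - 1)) = -21*(-11 - 1*(-6)) = -21*(-11 + 6) = -21*(-5) = 105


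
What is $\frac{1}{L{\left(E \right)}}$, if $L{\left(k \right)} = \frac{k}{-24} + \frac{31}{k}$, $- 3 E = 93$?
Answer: $\frac{24}{7} \approx 3.4286$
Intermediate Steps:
$E = -31$ ($E = \left(- \frac{1}{3}\right) 93 = -31$)
$L{\left(k \right)} = \frac{31}{k} - \frac{k}{24}$ ($L{\left(k \right)} = k \left(- \frac{1}{24}\right) + \frac{31}{k} = - \frac{k}{24} + \frac{31}{k} = \frac{31}{k} - \frac{k}{24}$)
$\frac{1}{L{\left(E \right)}} = \frac{1}{\frac{31}{-31} - - \frac{31}{24}} = \frac{1}{31 \left(- \frac{1}{31}\right) + \frac{31}{24}} = \frac{1}{-1 + \frac{31}{24}} = \frac{1}{\frac{7}{24}} = \frac{24}{7}$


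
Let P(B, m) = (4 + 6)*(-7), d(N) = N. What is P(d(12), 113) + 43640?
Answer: 43570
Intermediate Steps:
P(B, m) = -70 (P(B, m) = 10*(-7) = -70)
P(d(12), 113) + 43640 = -70 + 43640 = 43570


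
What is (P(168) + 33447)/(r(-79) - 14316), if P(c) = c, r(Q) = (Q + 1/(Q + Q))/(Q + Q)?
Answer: -279721620/119124047 ≈ -2.3482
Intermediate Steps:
r(Q) = (Q + 1/(2*Q))/(2*Q) (r(Q) = (Q + 1/(2*Q))/((2*Q)) = (Q + 1/(2*Q))*(1/(2*Q)) = (Q + 1/(2*Q))/(2*Q))
(P(168) + 33447)/(r(-79) - 14316) = (168 + 33447)/((½ + (¼)/(-79)²) - 14316) = 33615/((½ + (¼)*(1/6241)) - 14316) = 33615/((½ + 1/24964) - 14316) = 33615/(12483/24964 - 14316) = 33615/(-357372141/24964) = 33615*(-24964/357372141) = -279721620/119124047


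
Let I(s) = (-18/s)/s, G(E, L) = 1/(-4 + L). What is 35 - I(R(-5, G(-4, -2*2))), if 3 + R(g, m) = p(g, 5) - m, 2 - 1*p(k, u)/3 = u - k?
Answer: 1619027/46225 ≈ 35.025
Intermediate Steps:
p(k, u) = 6 - 3*u + 3*k (p(k, u) = 6 - 3*(u - k) = 6 + (-3*u + 3*k) = 6 - 3*u + 3*k)
R(g, m) = -12 - m + 3*g (R(g, m) = -3 + ((6 - 3*5 + 3*g) - m) = -3 + ((6 - 15 + 3*g) - m) = -3 + ((-9 + 3*g) - m) = -3 + (-9 - m + 3*g) = -12 - m + 3*g)
I(s) = -18/s**2
35 - I(R(-5, G(-4, -2*2))) = 35 - (-18)/(-12 - 1/(-4 - 2*2) + 3*(-5))**2 = 35 - (-18)/(-12 - 1/(-4 - 4) - 15)**2 = 35 - (-18)/(-12 - 1/(-8) - 15)**2 = 35 - (-18)/(-12 - 1*(-1/8) - 15)**2 = 35 - (-18)/(-12 + 1/8 - 15)**2 = 35 - (-18)/(-215/8)**2 = 35 - (-18)*64/46225 = 35 - 1*(-1152/46225) = 35 + 1152/46225 = 1619027/46225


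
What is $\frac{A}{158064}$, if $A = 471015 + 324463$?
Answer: $\frac{397739}{79032} \approx 5.0326$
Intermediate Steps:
$A = 795478$
$\frac{A}{158064} = \frac{795478}{158064} = 795478 \cdot \frac{1}{158064} = \frac{397739}{79032}$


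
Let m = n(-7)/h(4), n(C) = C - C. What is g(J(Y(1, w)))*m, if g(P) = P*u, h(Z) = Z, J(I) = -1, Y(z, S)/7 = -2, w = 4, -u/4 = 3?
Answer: 0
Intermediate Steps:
u = -12 (u = -4*3 = -12)
Y(z, S) = -14 (Y(z, S) = 7*(-2) = -14)
n(C) = 0
g(P) = -12*P (g(P) = P*(-12) = -12*P)
m = 0 (m = 0/4 = 0*(1/4) = 0)
g(J(Y(1, w)))*m = -12*(-1)*0 = 12*0 = 0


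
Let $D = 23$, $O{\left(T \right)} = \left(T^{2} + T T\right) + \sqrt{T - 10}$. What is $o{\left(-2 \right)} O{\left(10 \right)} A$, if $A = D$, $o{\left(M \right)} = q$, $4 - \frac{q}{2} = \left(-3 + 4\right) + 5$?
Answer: $-18400$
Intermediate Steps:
$O{\left(T \right)} = \sqrt{-10 + T} + 2 T^{2}$ ($O{\left(T \right)} = \left(T^{2} + T^{2}\right) + \sqrt{-10 + T} = 2 T^{2} + \sqrt{-10 + T} = \sqrt{-10 + T} + 2 T^{2}$)
$q = -4$ ($q = 8 - 2 \left(\left(-3 + 4\right) + 5\right) = 8 - 2 \left(1 + 5\right) = 8 - 12 = -4$)
$o{\left(M \right)} = -4$
$A = 23$
$o{\left(-2 \right)} O{\left(10 \right)} A = - 4 \left(\sqrt{-10 + 10} + 2 \cdot 10^{2}\right) 23 = - 4 \left(\sqrt{0} + 2 \cdot 100\right) 23 = - 4 \left(0 + 200\right) 23 = \left(-4\right) 200 \cdot 23 = \left(-800\right) 23 = -18400$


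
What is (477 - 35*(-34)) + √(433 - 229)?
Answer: 1667 + 2*√51 ≈ 1681.3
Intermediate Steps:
(477 - 35*(-34)) + √(433 - 229) = (477 + 1190) + √204 = 1667 + 2*√51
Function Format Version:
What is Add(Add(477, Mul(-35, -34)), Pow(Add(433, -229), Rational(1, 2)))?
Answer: Add(1667, Mul(2, Pow(51, Rational(1, 2)))) ≈ 1681.3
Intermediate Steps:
Add(Add(477, Mul(-35, -34)), Pow(Add(433, -229), Rational(1, 2))) = Add(Add(477, 1190), Pow(204, Rational(1, 2))) = Add(1667, Mul(2, Pow(51, Rational(1, 2))))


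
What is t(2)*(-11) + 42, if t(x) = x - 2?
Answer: 42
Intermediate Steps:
t(x) = -2 + x
t(2)*(-11) + 42 = (-2 + 2)*(-11) + 42 = 0*(-11) + 42 = 0 + 42 = 42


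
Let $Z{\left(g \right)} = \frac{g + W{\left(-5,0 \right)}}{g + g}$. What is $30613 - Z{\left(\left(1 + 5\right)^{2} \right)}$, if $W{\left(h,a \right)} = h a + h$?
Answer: $\frac{2204105}{72} \approx 30613.0$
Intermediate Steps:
$W{\left(h,a \right)} = h + a h$ ($W{\left(h,a \right)} = a h + h = h + a h$)
$Z{\left(g \right)} = \frac{-5 + g}{2 g}$ ($Z{\left(g \right)} = \frac{g - 5 \left(1 + 0\right)}{g + g} = \frac{g - 5}{2 g} = \left(g - 5\right) \frac{1}{2 g} = \left(-5 + g\right) \frac{1}{2 g} = \frac{-5 + g}{2 g}$)
$30613 - Z{\left(\left(1 + 5\right)^{2} \right)} = 30613 - \frac{-5 + \left(1 + 5\right)^{2}}{2 \left(1 + 5\right)^{2}} = 30613 - \frac{-5 + 6^{2}}{2 \cdot 6^{2}} = 30613 - \frac{-5 + 36}{2 \cdot 36} = 30613 - \frac{1}{2} \cdot \frac{1}{36} \cdot 31 = 30613 - \frac{31}{72} = \frac{2204105}{72}$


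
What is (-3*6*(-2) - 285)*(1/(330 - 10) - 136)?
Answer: 10836231/320 ≈ 33863.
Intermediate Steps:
(-3*6*(-2) - 285)*(1/(330 - 10) - 136) = (-18*(-2) - 285)*(1/320 - 136) = (36 - 285)*(1/320 - 136) = -249*(-43519/320) = 10836231/320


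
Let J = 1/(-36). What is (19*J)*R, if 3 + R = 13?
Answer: -95/18 ≈ -5.2778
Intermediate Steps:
J = -1/36 ≈ -0.027778
R = 10 (R = -3 + 13 = 10)
(19*J)*R = (19*(-1/36))*10 = -19/36*10 = -95/18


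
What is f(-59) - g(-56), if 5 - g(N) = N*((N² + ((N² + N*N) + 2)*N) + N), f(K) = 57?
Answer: 19502836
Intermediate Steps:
g(N) = 5 - N*(N + N² + N*(2 + 2*N²)) (g(N) = 5 - N*((N² + ((N² + N*N) + 2)*N) + N) = 5 - N*((N² + ((N² + N²) + 2)*N) + N) = 5 - N*((N² + (2*N² + 2)*N) + N) = 5 - N*((N² + (2 + 2*N²)*N) + N) = 5 - N*((N² + N*(2 + 2*N²)) + N) = 5 - N*(N + N² + N*(2 + 2*N²)))
f(-59) - g(-56) = 57 - (5 - 1*(-56)³ - 3*(-56)² - 2*(-56)⁴) = 57 - (5 - 1*(-175616) - 3*3136 - 2*9834496) = 57 - (5 + 175616 - 9408 - 19668992) = 57 - 1*(-19502779) = 57 + 19502779 = 19502836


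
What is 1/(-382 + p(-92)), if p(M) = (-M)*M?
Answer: -1/8846 ≈ -0.00011305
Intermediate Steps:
p(M) = -M²
1/(-382 + p(-92)) = 1/(-382 - 1*(-92)²) = 1/(-382 - 1*8464) = 1/(-382 - 8464) = 1/(-8846) = -1/8846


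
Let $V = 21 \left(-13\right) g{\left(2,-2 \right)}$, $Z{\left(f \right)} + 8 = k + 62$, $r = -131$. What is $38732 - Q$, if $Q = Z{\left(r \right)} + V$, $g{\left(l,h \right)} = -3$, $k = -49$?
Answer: $37908$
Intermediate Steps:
$Z{\left(f \right)} = 5$ ($Z{\left(f \right)} = -8 + \left(-49 + 62\right) = -8 + 13 = 5$)
$V = 819$ ($V = 21 \left(-13\right) \left(-3\right) = \left(-273\right) \left(-3\right) = 819$)
$Q = 824$ ($Q = 5 + 819 = 824$)
$38732 - Q = 38732 - 824 = 37908$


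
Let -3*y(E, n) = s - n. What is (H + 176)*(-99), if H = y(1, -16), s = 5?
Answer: -16731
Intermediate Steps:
y(E, n) = -5/3 + n/3 (y(E, n) = -(5 - n)/3 = -5/3 + n/3)
H = -7 (H = -5/3 + (1/3)*(-16) = -5/3 - 16/3 = -7)
(H + 176)*(-99) = (-7 + 176)*(-99) = 169*(-99) = -16731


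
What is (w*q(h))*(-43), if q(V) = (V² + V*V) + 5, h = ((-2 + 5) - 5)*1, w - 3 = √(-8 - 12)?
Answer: -1677 - 1118*I*√5 ≈ -1677.0 - 2499.9*I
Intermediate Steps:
w = 3 + 2*I*√5 (w = 3 + √(-8 - 12) = 3 + √(-20) = 3 + 2*I*√5 ≈ 3.0 + 4.4721*I)
h = -2 (h = (3 - 5)*1 = -2*1 = -2)
q(V) = 5 + 2*V² (q(V) = (V² + V²) + 5 = 2*V² + 5 = 5 + 2*V²)
(w*q(h))*(-43) = ((3 + 2*I*√5)*(5 + 2*(-2)²))*(-43) = ((3 + 2*I*√5)*(5 + 2*4))*(-43) = ((3 + 2*I*√5)*(5 + 8))*(-43) = ((3 + 2*I*√5)*13)*(-43) = (39 + 26*I*√5)*(-43) = -1677 - 1118*I*√5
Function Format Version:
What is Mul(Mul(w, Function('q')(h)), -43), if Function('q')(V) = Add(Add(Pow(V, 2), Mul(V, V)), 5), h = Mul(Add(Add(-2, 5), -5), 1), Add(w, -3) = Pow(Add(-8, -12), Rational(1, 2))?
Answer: Add(-1677, Mul(-1118, I, Pow(5, Rational(1, 2)))) ≈ Add(-1677.0, Mul(-2499.9, I))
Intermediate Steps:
w = Add(3, Mul(2, I, Pow(5, Rational(1, 2)))) (w = Add(3, Pow(Add(-8, -12), Rational(1, 2))) = Add(3, Pow(-20, Rational(1, 2))) = Add(3, Mul(2, I, Pow(5, Rational(1, 2)))) ≈ Add(3.0000, Mul(4.4721, I)))
h = -2 (h = Mul(Add(3, -5), 1) = Mul(-2, 1) = -2)
Function('q')(V) = Add(5, Mul(2, Pow(V, 2))) (Function('q')(V) = Add(Add(Pow(V, 2), Pow(V, 2)), 5) = Add(Mul(2, Pow(V, 2)), 5) = Add(5, Mul(2, Pow(V, 2))))
Mul(Mul(w, Function('q')(h)), -43) = Mul(Mul(Add(3, Mul(2, I, Pow(5, Rational(1, 2)))), Add(5, Mul(2, Pow(-2, 2)))), -43) = Mul(Mul(Add(3, Mul(2, I, Pow(5, Rational(1, 2)))), Add(5, Mul(2, 4))), -43) = Mul(Mul(Add(3, Mul(2, I, Pow(5, Rational(1, 2)))), Add(5, 8)), -43) = Mul(Mul(Add(3, Mul(2, I, Pow(5, Rational(1, 2)))), 13), -43) = Mul(Add(39, Mul(26, I, Pow(5, Rational(1, 2)))), -43) = Add(-1677, Mul(-1118, I, Pow(5, Rational(1, 2))))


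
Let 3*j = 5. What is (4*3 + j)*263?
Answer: 10783/3 ≈ 3594.3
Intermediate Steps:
j = 5/3 (j = (⅓)*5 = 5/3 ≈ 1.6667)
(4*3 + j)*263 = (4*3 + 5/3)*263 = (12 + 5/3)*263 = (41/3)*263 = 10783/3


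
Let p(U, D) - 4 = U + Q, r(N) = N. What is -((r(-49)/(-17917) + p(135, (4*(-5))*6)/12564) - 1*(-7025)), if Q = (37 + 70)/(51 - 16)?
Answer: -13837208057521/1969705395 ≈ -7025.0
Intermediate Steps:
Q = 107/35 ≈ 3.0571
p(U, D) = 247/35 + U (p(U, D) = 4 + (U + 107/35) = 4 + (107/35 + U) = 247/35 + U)
-((r(-49)/(-17917) + p(135, (4*(-5))*6)/12564) - 1*(-7025)) = -((-49/(-17917) + (247/35 + 135)/12564) - 1*(-7025)) = -((-49*(-1/17917) + (4972/35)*(1/12564)) + 7025) = -((49/17917 + 1243/109935) + 7025) = -(27657646/1969705395 + 7025) = -1*13837208057521/1969705395 = -13837208057521/1969705395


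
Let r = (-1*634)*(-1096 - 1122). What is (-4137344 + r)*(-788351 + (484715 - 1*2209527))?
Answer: 6863779890516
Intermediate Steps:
r = 1406212 (r = -634*(-2218) = 1406212)
(-4137344 + r)*(-788351 + (484715 - 1*2209527)) = (-4137344 + 1406212)*(-788351 + (484715 - 1*2209527)) = -2731132*(-788351 + (484715 - 2209527)) = -2731132*(-788351 - 1724812) = -2731132*(-2513163) = 6863779890516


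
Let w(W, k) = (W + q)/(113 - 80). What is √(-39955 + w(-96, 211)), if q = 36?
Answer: 5*I*√193391/11 ≈ 199.89*I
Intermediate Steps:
w(W, k) = 12/11 + W/33 (w(W, k) = (W + 36)/(113 - 80) = (36 + W)/33 = (36 + W)*(1/33) = 12/11 + W/33)
√(-39955 + w(-96, 211)) = √(-39955 + (12/11 + (1/33)*(-96))) = √(-39955 + (12/11 - 32/11)) = √(-39955 - 20/11) = √(-439525/11) = 5*I*√193391/11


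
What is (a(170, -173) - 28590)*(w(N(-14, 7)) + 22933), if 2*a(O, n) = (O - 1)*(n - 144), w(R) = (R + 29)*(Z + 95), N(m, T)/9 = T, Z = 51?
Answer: -4027532845/2 ≈ -2.0138e+9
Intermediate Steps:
N(m, T) = 9*T
w(R) = 4234 + 146*R (w(R) = (R + 29)*(51 + 95) = (29 + R)*146 = 4234 + 146*R)
a(O, n) = (-1 + O)*(-144 + n)/2 (a(O, n) = ((O - 1)*(n - 144))/2 = ((-1 + O)*(-144 + n))/2 = (-1 + O)*(-144 + n)/2)
(a(170, -173) - 28590)*(w(N(-14, 7)) + 22933) = ((72 - 72*170 - ½*(-173) + (½)*170*(-173)) - 28590)*((4234 + 146*(9*7)) + 22933) = ((72 - 12240 + 173/2 - 14705) - 28590)*((4234 + 146*63) + 22933) = (-53573/2 - 28590)*((4234 + 9198) + 22933) = -110753*(13432 + 22933)/2 = -110753/2*36365 = -4027532845/2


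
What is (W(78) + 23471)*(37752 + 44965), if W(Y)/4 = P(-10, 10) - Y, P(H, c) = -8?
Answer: 1912996059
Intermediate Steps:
W(Y) = -32 - 4*Y (W(Y) = 4*(-8 - Y) = -32 - 4*Y)
(W(78) + 23471)*(37752 + 44965) = ((-32 - 4*78) + 23471)*(37752 + 44965) = ((-32 - 312) + 23471)*82717 = (-344 + 23471)*82717 = 23127*82717 = 1912996059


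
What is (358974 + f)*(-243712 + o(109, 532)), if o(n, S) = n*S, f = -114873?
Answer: -45335414124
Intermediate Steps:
o(n, S) = S*n
(358974 + f)*(-243712 + o(109, 532)) = (358974 - 114873)*(-243712 + 532*109) = 244101*(-243712 + 57988) = 244101*(-185724) = -45335414124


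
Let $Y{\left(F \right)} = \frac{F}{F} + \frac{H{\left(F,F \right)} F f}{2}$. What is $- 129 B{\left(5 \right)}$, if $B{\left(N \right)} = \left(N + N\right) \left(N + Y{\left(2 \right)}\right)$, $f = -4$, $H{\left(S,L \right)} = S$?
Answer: $2580$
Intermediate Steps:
$Y{\left(F \right)} = 1 - 2 F^{2}$ ($Y{\left(F \right)} = \frac{F}{F} + \frac{F F \left(-4\right)}{2} = 1 + F^{2} \left(-4\right) \frac{1}{2} = 1 + - 4 F^{2} \cdot \frac{1}{2} = 1 - 2 F^{2}$)
$B{\left(N \right)} = 2 N \left(-7 + N\right)$ ($B{\left(N \right)} = \left(N + N\right) \left(N + \left(1 - 2 \cdot 2^{2}\right)\right) = 2 N \left(N + \left(1 - 8\right)\right) = 2 N \left(N - 7\right) = 2 N \left(-7 + N\right)$)
$- 129 B{\left(5 \right)} = - 129 \cdot 2 \cdot 5 \left(-7 + 5\right) = - 129 \cdot 2 \cdot 5 \left(-2\right) = \left(-129\right) \left(-20\right) = 2580$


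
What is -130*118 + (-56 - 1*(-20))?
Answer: -15376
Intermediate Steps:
-130*118 + (-56 - 1*(-20)) = -15340 + (-56 + 20) = -15340 - 36 = -15376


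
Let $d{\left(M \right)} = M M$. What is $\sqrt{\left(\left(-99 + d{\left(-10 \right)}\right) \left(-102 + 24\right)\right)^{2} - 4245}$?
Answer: $\sqrt{1839} \approx 42.884$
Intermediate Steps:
$d{\left(M \right)} = M^{2}$
$\sqrt{\left(\left(-99 + d{\left(-10 \right)}\right) \left(-102 + 24\right)\right)^{2} - 4245} = \sqrt{\left(\left(-99 + \left(-10\right)^{2}\right) \left(-102 + 24\right)\right)^{2} - 4245} = \sqrt{\left(\left(-99 + 100\right) \left(-78\right)\right)^{2} - 4245} = \sqrt{\left(1 \left(-78\right)\right)^{2} - 4245} = \sqrt{\left(-78\right)^{2} - 4245} = \sqrt{6084 - 4245} = \sqrt{1839}$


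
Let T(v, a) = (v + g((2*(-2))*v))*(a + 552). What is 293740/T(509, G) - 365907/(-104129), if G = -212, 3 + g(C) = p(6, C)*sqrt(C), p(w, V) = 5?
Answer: 1341558946711/271667979324 - 73435*I*sqrt(509)/2608956 ≈ 4.9382 - 0.63503*I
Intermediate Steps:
g(C) = -3 + 5*sqrt(C)
T(v, a) = (552 + a)*(-3 + v + 10*sqrt(-v)) (T(v, a) = (v + (-3 + 5*sqrt((2*(-2))*v)))*(a + 552) = (v + (-3 + 5*sqrt(-4*v)))*(552 + a) = (v + (-3 + 5*(2*sqrt(-v))))*(552 + a) = (v + (-3 + 10*sqrt(-v)))*(552 + a) = (-3 + v + 10*sqrt(-v))*(552 + a) = (552 + a)*(-3 + v + 10*sqrt(-v)))
293740/T(509, G) - 365907/(-104129) = 293740/(-1656 + 552*509 + 5520*sqrt(-1*509) - 212*509 - 212*(-3 + 10*sqrt(-1*509))) - 365907/(-104129) = 293740/(-1656 + 280968 + 5520*sqrt(-509) - 107908 - 212*(-3 + 10*sqrt(-509))) - 365907*(-1/104129) = 293740/(-1656 + 280968 + 5520*(I*sqrt(509)) - 107908 - 212*(-3 + 10*(I*sqrt(509)))) + 365907/104129 = 293740/(-1656 + 280968 + 5520*I*sqrt(509) - 107908 - 212*(-3 + 10*I*sqrt(509))) + 365907/104129 = 293740/(-1656 + 280968 + 5520*I*sqrt(509) - 107908 + (636 - 2120*I*sqrt(509))) + 365907/104129 = 293740/(172040 + 3400*I*sqrt(509)) + 365907/104129 = 365907/104129 + 293740/(172040 + 3400*I*sqrt(509))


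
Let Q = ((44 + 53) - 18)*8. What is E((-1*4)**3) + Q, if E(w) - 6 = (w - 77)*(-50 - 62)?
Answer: 16430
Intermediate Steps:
E(w) = 8630 - 112*w (E(w) = 6 + (w - 77)*(-50 - 62) = 6 + (-77 + w)*(-112) = 6 + (8624 - 112*w) = 8630 - 112*w)
Q = 632 (Q = (97 - 18)*8 = 79*8 = 632)
E((-1*4)**3) + Q = (8630 - 112*(-1*4)**3) + 632 = (8630 - 112*(-4)**3) + 632 = (8630 - 112*(-64)) + 632 = (8630 + 7168) + 632 = 15798 + 632 = 16430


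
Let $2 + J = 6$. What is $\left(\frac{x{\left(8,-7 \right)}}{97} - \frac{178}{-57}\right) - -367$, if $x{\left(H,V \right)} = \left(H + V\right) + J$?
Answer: $\frac{2046694}{5529} \approx 370.17$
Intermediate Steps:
$J = 4$ ($J = -2 + 6 = 4$)
$x{\left(H,V \right)} = 4 + H + V$ ($x{\left(H,V \right)} = \left(H + V\right) + 4 = 4 + H + V$)
$\left(\frac{x{\left(8,-7 \right)}}{97} - \frac{178}{-57}\right) - -367 = \left(\frac{4 + 8 - 7}{97} - \frac{178}{-57}\right) - -367 = \left(5 \cdot \frac{1}{97} - - \frac{178}{57}\right) + 367 = \left(\frac{5}{97} + \frac{178}{57}\right) + 367 = \frac{17551}{5529} + 367 = \frac{2046694}{5529}$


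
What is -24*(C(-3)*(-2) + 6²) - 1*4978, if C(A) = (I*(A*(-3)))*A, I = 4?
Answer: -11026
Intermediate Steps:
C(A) = -12*A² (C(A) = (4*(A*(-3)))*A = (4*(-3*A))*A = (-12*A)*A = -12*A²)
-24*(C(-3)*(-2) + 6²) - 1*4978 = -24*(-12*(-3)²*(-2) + 6²) - 1*4978 = -24*(-12*9*(-2) + 36) - 4978 = -24*(-108*(-2) + 36) - 4978 = -24*(216 + 36) - 4978 = -24*252 - 4978 = -6048 - 4978 = -11026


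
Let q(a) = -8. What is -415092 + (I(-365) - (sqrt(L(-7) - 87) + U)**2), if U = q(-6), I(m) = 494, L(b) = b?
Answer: -414568 + 16*I*sqrt(94) ≈ -4.1457e+5 + 155.13*I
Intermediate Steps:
U = -8
-415092 + (I(-365) - (sqrt(L(-7) - 87) + U)**2) = -415092 + (494 - (sqrt(-7 - 87) - 8)**2) = -415092 + (494 - (sqrt(-94) - 8)**2) = -415092 + (494 - (I*sqrt(94) - 8)**2) = -415092 + (494 - (-8 + I*sqrt(94))**2) = -414598 - (-8 + I*sqrt(94))**2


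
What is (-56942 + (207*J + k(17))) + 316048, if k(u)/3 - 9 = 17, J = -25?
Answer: 254009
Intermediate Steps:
k(u) = 78 (k(u) = 27 + 3*17 = 27 + 51 = 78)
(-56942 + (207*J + k(17))) + 316048 = (-56942 + (207*(-25) + 78)) + 316048 = (-56942 + (-5175 + 78)) + 316048 = (-56942 - 5097) + 316048 = -62039 + 316048 = 254009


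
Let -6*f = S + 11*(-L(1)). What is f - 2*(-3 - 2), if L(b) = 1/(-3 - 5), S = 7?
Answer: 413/48 ≈ 8.6042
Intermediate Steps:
L(b) = -⅛ (L(b) = 1/(-8) = -⅛)
f = -67/48 (f = -(7 + 11*(-1*(-⅛)))/6 = -(7 + 11*(⅛))/6 = -(7 + 11/8)/6 = -⅙*67/8 = -67/48 ≈ -1.3958)
f - 2*(-3 - 2) = -67/48 - 2*(-3 - 2) = -67/48 - 2*(-5) = -67/48 - 1*(-10) = -67/48 + 10 = 413/48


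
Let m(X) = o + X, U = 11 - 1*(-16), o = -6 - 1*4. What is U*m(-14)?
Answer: -648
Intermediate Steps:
o = -10 (o = -6 - 4 = -10)
U = 27 (U = 11 + 16 = 27)
m(X) = -10 + X
U*m(-14) = 27*(-10 - 14) = 27*(-24) = -648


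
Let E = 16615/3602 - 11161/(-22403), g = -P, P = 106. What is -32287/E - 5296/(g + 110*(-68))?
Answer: -9881262275560130/1564338520231 ≈ -6316.6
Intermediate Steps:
g = -106 (g = -1*106 = -106)
E = 412427767/80695606 (E = 16615*(1/3602) - 11161*(-1/22403) = 16615/3602 + 11161/22403 = 412427767/80695606 ≈ 5.1109)
-32287/E - 5296/(g + 110*(-68)) = -32287/412427767/80695606 - 5296/(-106 + 110*(-68)) = -32287*80695606/412427767 - 5296/(-106 - 7480) = -2605419030922/412427767 - 5296/(-7586) = -2605419030922/412427767 - 5296*(-1/7586) = -2605419030922/412427767 + 2648/3793 = -9881262275560130/1564338520231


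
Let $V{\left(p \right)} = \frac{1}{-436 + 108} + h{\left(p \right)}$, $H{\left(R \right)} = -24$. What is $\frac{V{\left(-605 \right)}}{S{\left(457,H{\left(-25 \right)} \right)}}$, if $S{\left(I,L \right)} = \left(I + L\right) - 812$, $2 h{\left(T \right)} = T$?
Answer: $\frac{99221}{124312} \approx 0.79816$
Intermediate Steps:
$h{\left(T \right)} = \frac{T}{2}$
$S{\left(I,L \right)} = -812 + I + L$
$V{\left(p \right)} = - \frac{1}{328} + \frac{p}{2}$ ($V{\left(p \right)} = \frac{1}{-436 + 108} + \frac{p}{2} = \frac{1}{-328} + \frac{p}{2} = - \frac{1}{328} + \frac{p}{2}$)
$\frac{V{\left(-605 \right)}}{S{\left(457,H{\left(-25 \right)} \right)}} = \frac{- \frac{1}{328} + \frac{1}{2} \left(-605\right)}{-812 + 457 - 24} = \frac{- \frac{1}{328} - \frac{605}{2}}{-379} = \left(- \frac{99221}{328}\right) \left(- \frac{1}{379}\right) = \frac{99221}{124312}$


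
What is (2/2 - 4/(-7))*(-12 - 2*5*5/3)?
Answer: -946/21 ≈ -45.048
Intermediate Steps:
(2/2 - 4/(-7))*(-12 - 2*5*5/3) = (2*(½) - 4*(-⅐))*(-12 - 10*5*(⅓)) = (1 + 4/7)*(-12 - 1*50*(⅓)) = 11*(-12 - 50*⅓)/7 = 11*(-12 - 50/3)/7 = (11/7)*(-86/3) = -946/21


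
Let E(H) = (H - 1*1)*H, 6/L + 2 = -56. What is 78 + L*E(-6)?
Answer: 2136/29 ≈ 73.655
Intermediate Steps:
L = -3/29 (L = 6/(-2 - 56) = 6/(-58) = 6*(-1/58) = -3/29 ≈ -0.10345)
E(H) = H*(-1 + H) (E(H) = (H - 1)*H = (-1 + H)*H = H*(-1 + H))
78 + L*E(-6) = 78 - (-18)*(-1 - 6)/29 = 78 - (-18)*(-7)/29 = 78 - 3/29*42 = 78 - 126/29 = 2136/29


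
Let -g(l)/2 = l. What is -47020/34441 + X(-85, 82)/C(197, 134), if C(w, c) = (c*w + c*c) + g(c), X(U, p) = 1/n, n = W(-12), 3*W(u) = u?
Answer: -8291729321/6073463704 ≈ -1.3652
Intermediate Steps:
W(u) = u/3
n = -4 (n = (⅓)*(-12) = -4)
g(l) = -2*l
X(U, p) = -¼ (X(U, p) = 1/(-4) = -¼)
C(w, c) = c² - 2*c + c*w (C(w, c) = (c*w + c*c) - 2*c = (c*w + c²) - 2*c = (c² + c*w) - 2*c = c² - 2*c + c*w)
-47020/34441 + X(-85, 82)/C(197, 134) = -47020/34441 - 1/(134*(-2 + 134 + 197))/4 = -47020*1/34441 - 1/(4*(134*329)) = -47020/34441 - ¼/44086 = -47020/34441 - ¼*1/44086 = -47020/34441 - 1/176344 = -8291729321/6073463704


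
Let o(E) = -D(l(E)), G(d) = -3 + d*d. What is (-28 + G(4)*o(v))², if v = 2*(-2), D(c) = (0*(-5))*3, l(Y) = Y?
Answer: 784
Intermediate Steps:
D(c) = 0 (D(c) = 0*3 = 0)
G(d) = -3 + d²
v = -4
o(E) = 0 (o(E) = -1*0 = 0)
(-28 + G(4)*o(v))² = (-28 + (-3 + 4²)*0)² = (-28 + (-3 + 16)*0)² = (-28 + 13*0)² = (-28 + 0)² = (-28)² = 784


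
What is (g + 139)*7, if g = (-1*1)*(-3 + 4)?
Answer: 966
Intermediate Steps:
g = -1 (g = -1*1 = -1)
(g + 139)*7 = (-1 + 139)*7 = 138*7 = 966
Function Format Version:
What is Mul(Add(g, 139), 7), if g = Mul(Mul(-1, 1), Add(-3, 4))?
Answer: 966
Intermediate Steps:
g = -1 (g = Mul(-1, 1) = -1)
Mul(Add(g, 139), 7) = Mul(Add(-1, 139), 7) = Mul(138, 7) = 966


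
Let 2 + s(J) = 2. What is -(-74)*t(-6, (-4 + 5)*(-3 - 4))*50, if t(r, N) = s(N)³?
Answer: 0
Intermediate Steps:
s(J) = 0 (s(J) = -2 + 2 = 0)
t(r, N) = 0 (t(r, N) = 0³ = 0)
-(-74)*t(-6, (-4 + 5)*(-3 - 4))*50 = -(-74)*0*50 = -74*0*50 = 0*50 = 0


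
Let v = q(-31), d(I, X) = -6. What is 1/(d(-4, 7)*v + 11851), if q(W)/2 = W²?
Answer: 1/319 ≈ 0.0031348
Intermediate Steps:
q(W) = 2*W²
v = 1922 (v = 2*(-31)² = 2*961 = 1922)
1/(d(-4, 7)*v + 11851) = 1/(-6*1922 + 11851) = 1/(-11532 + 11851) = 1/319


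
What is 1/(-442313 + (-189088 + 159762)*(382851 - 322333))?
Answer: -1/1775193181 ≈ -5.6332e-10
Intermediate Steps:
1/(-442313 + (-189088 + 159762)*(382851 - 322333)) = 1/(-442313 - 29326*60518) = 1/(-442313 - 1774750868) = 1/(-1775193181) = -1/1775193181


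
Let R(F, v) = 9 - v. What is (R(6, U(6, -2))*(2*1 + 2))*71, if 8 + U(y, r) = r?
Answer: 5396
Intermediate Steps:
U(y, r) = -8 + r
(R(6, U(6, -2))*(2*1 + 2))*71 = ((9 - (-8 - 2))*(2*1 + 2))*71 = ((9 - 1*(-10))*(2 + 2))*71 = ((9 + 10)*4)*71 = (19*4)*71 = 76*71 = 5396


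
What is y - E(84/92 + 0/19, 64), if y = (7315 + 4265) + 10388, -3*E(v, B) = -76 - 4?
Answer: 65824/3 ≈ 21941.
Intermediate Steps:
E(v, B) = 80/3 (E(v, B) = -(-76 - 4)/3 = -1/3*(-80) = 80/3)
y = 21968 (y = 11580 + 10388 = 21968)
y - E(84/92 + 0/19, 64) = 21968 - 1*80/3 = 21968 - 80/3 = 65824/3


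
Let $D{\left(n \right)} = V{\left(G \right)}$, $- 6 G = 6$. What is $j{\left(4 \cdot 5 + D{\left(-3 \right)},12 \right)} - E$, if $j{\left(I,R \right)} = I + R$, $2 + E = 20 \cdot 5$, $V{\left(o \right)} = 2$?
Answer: $-64$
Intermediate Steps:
$G = -1$ ($G = \left(- \frac{1}{6}\right) 6 = -1$)
$D{\left(n \right)} = 2$
$E = 98$ ($E = -2 + 20 \cdot 5 = -2 + 100 = 98$)
$j{\left(4 \cdot 5 + D{\left(-3 \right)},12 \right)} - E = \left(\left(4 \cdot 5 + 2\right) + 12\right) - 98 = \left(\left(20 + 2\right) + 12\right) - 98 = \left(22 + 12\right) - 98 = 34 - 98 = -64$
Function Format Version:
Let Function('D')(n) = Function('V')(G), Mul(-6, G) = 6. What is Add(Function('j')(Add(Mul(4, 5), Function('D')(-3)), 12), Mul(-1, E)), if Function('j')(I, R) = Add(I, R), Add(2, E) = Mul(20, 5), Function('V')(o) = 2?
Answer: -64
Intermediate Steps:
G = -1 (G = Mul(Rational(-1, 6), 6) = -1)
Function('D')(n) = 2
E = 98 (E = Add(-2, Mul(20, 5)) = Add(-2, 100) = 98)
Add(Function('j')(Add(Mul(4, 5), Function('D')(-3)), 12), Mul(-1, E)) = Add(Add(Add(Mul(4, 5), 2), 12), Mul(-1, 98)) = Add(Add(Add(20, 2), 12), -98) = Add(Add(22, 12), -98) = Add(34, -98) = -64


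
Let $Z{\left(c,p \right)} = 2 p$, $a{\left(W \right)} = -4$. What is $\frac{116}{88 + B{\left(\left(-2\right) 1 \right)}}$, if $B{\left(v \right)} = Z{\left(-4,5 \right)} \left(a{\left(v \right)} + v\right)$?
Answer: $\frac{29}{7} \approx 4.1429$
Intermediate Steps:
$B{\left(v \right)} = -40 + 10 v$ ($B{\left(v \right)} = 2 \cdot 5 \left(-4 + v\right) = 10 \left(-4 + v\right) = -40 + 10 v$)
$\frac{116}{88 + B{\left(\left(-2\right) 1 \right)}} = \frac{116}{88 - \left(40 - 10 \left(\left(-2\right) 1\right)\right)} = \frac{116}{88 + \left(-40 + 10 \left(-2\right)\right)} = \frac{116}{88 - 60} = \frac{116}{28} = 116 \cdot \frac{1}{28} = \frac{29}{7}$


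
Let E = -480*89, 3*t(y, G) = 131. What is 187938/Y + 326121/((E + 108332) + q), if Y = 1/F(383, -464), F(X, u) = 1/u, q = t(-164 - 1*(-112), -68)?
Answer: -18281811807/45696344 ≈ -400.07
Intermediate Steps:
t(y, G) = 131/3 (t(y, G) = (⅓)*131 = 131/3)
E = -42720
q = 131/3 ≈ 43.667
Y = -464 (Y = 1/(1/(-464)) = 1/(-1/464) = -464)
187938/Y + 326121/((E + 108332) + q) = 187938/(-464) + 326121/((-42720 + 108332) + 131/3) = 187938*(-1/464) + 326121/(65612 + 131/3) = -93969/232 + 326121/(196967/3) = -93969/232 + 326121*(3/196967) = -93969/232 + 978363/196967 = -18281811807/45696344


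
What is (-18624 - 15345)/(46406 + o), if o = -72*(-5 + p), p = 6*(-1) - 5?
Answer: -33969/47558 ≈ -0.71426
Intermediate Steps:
p = -11 (p = -6 - 5 = -11)
o = 1152 (o = -72*(-5 - 11) = -72*(-16) = 1152)
(-18624 - 15345)/(46406 + o) = (-18624 - 15345)/(46406 + 1152) = -33969/47558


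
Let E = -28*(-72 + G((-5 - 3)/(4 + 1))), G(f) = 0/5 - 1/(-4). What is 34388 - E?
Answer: 32379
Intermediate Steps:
G(f) = 1/4 (G(f) = 0*(1/5) - 1*(-1/4) = 0 + 1/4 = 1/4)
E = 2009 (E = -28*(-72 + 1/4) = -28*(-287/4) = 2009)
34388 - E = 34388 - 1*2009 = 34388 - 2009 = 32379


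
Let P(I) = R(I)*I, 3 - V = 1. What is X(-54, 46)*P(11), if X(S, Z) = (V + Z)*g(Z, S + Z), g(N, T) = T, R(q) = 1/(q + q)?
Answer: -192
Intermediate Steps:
R(q) = 1/(2*q)
V = 2 (V = 3 - 1*1 = 3 - 1 = 2)
X(S, Z) = (2 + Z)*(S + Z)
P(I) = ½ (P(I) = (1/(2*I))*I = ½)
X(-54, 46)*P(11) = ((2 + 46)*(-54 + 46))*(½) = (48*(-8))*(½) = -384*½ = -192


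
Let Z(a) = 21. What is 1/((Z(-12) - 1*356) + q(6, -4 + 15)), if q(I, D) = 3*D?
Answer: -1/302 ≈ -0.0033113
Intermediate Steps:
1/((Z(-12) - 1*356) + q(6, -4 + 15)) = 1/((21 - 1*356) + 3*(-4 + 15)) = 1/((21 - 356) + 3*11) = 1/(-335 + 33) = 1/(-302) = -1/302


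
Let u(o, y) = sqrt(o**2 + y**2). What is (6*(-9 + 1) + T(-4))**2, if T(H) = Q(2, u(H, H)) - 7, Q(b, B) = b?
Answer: 2809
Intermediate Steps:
T(H) = -5 (T(H) = 2 - 7 = -5)
(6*(-9 + 1) + T(-4))**2 = (6*(-9 + 1) - 5)**2 = (6*(-8) - 5)**2 = (-48 - 5)**2 = (-53)**2 = 2809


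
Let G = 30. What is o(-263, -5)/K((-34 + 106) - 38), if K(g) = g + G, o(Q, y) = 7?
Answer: 7/64 ≈ 0.10938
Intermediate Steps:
K(g) = 30 + g (K(g) = g + 30 = 30 + g)
o(-263, -5)/K((-34 + 106) - 38) = 7/(30 + ((-34 + 106) - 38)) = 7/(30 + (72 - 38)) = 7/(30 + 34) = 7/64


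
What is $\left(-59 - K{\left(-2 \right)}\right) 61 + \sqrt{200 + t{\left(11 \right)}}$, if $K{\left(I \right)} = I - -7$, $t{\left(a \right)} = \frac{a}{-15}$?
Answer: $-3904 + \frac{7 \sqrt{915}}{15} \approx -3889.9$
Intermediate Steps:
$t{\left(a \right)} = - \frac{a}{15}$ ($t{\left(a \right)} = a \left(- \frac{1}{15}\right) = - \frac{a}{15}$)
$K{\left(I \right)} = 7 + I$ ($K{\left(I \right)} = I + 7 = 7 + I$)
$\left(-59 - K{\left(-2 \right)}\right) 61 + \sqrt{200 + t{\left(11 \right)}} = \left(-59 - \left(7 - 2\right)\right) 61 + \sqrt{200 - \frac{11}{15}} = \left(-59 - 5\right) 61 + \sqrt{200 - \frac{11}{15}} = \left(-59 - 5\right) 61 + \sqrt{\frac{2989}{15}} = \left(-64\right) 61 + \frac{7 \sqrt{915}}{15} = -3904 + \frac{7 \sqrt{915}}{15}$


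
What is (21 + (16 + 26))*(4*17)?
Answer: 4284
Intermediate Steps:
(21 + (16 + 26))*(4*17) = (21 + 42)*68 = 63*68 = 4284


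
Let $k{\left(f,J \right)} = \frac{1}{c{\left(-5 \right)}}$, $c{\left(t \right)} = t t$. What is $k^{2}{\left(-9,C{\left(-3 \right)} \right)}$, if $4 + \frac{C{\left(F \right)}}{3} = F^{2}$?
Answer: $\frac{1}{625} \approx 0.0016$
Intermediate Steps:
$c{\left(t \right)} = t^{2}$
$C{\left(F \right)} = -12 + 3 F^{2}$
$k{\left(f,J \right)} = \frac{1}{25}$ ($k{\left(f,J \right)} = \frac{1}{\left(-5\right)^{2}} = \frac{1}{25}$)
$k^{2}{\left(-9,C{\left(-3 \right)} \right)} = \left(\frac{1}{25}\right)^{2} = \frac{1}{625}$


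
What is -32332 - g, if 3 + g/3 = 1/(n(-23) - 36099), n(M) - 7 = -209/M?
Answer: -26825083892/829907 ≈ -32323.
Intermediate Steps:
n(M) = 7 - 209/M
g = -7469232/829907 (g = -9 + 3/((7 - 209/(-23)) - 36099) = -9 + 3/((7 - 209*(-1/23)) - 36099) = -9 + 3/((7 + 209/23) - 36099) = -9 + 3/(370/23 - 36099) = -9 + 3/(-829907/23) = -9 + 3*(-23/829907) = -9 - 69/829907 = -7469232/829907 ≈ -9.0001)
-32332 - g = -32332 - 1*(-7469232/829907) = -32332 + 7469232/829907 = -26825083892/829907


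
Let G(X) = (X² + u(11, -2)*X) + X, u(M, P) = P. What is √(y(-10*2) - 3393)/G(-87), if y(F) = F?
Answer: I*√3413/7656 ≈ 0.0076307*I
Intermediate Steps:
G(X) = X² - X (G(X) = (X² - 2*X) + X = X² - X)
√(y(-10*2) - 3393)/G(-87) = √(-10*2 - 3393)/((-87*(-1 - 87))) = √(-20 - 3393)/((-87*(-88))) = √(-3413)/7656 = (I*√3413)*(1/7656) = I*√3413/7656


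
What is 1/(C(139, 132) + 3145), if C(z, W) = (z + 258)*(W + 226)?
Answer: 1/145271 ≈ 6.8837e-6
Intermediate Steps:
C(z, W) = (226 + W)*(258 + z) (C(z, W) = (258 + z)*(226 + W) = (226 + W)*(258 + z))
1/(C(139, 132) + 3145) = 1/((58308 + 226*139 + 258*132 + 132*139) + 3145) = 1/((58308 + 31414 + 34056 + 18348) + 3145) = 1/(142126 + 3145) = 1/145271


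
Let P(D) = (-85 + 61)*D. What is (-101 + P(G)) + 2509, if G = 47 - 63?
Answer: 2792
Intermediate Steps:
G = -16
P(D) = -24*D
(-101 + P(G)) + 2509 = (-101 - 24*(-16)) + 2509 = (-101 + 384) + 2509 = 283 + 2509 = 2792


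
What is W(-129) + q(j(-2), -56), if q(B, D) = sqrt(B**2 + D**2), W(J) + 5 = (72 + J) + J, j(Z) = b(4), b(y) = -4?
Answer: -191 + 4*sqrt(197) ≈ -134.86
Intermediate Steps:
j(Z) = -4
W(J) = 67 + 2*J (W(J) = -5 + ((72 + J) + J) = -5 + (72 + 2*J) = 67 + 2*J)
W(-129) + q(j(-2), -56) = (67 + 2*(-129)) + sqrt((-4)**2 + (-56)**2) = (67 - 258) + sqrt(16 + 3136) = -191 + sqrt(3152) = -191 + 4*sqrt(197)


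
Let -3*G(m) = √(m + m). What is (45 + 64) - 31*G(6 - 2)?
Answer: 109 + 62*√2/3 ≈ 138.23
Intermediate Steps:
G(m) = -√2*√m/3 (G(m) = -√(m + m)/3 = -√2*√m/3)
(45 + 64) - 31*G(6 - 2) = (45 + 64) - (-31)*√2*√(6 - 2)/3 = 109 - (-31)*√2*√4/3 = 109 - (-31)*√2*2/3 = 109 - (-62)*√2/3 = 109 + 62*√2/3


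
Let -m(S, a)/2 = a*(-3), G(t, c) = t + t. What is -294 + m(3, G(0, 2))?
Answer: -294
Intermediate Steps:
G(t, c) = 2*t
m(S, a) = 6*a (m(S, a) = -2*a*(-3) = -(-6)*a = 6*a)
-294 + m(3, G(0, 2)) = -294 + 6*(2*0) = -294 + 6*0 = -294 + 0 = -294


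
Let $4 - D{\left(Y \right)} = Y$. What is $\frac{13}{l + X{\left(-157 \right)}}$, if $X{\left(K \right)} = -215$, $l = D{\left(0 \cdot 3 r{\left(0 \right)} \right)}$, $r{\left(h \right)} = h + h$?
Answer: $- \frac{13}{211} \approx -0.061611$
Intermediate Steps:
$r{\left(h \right)} = 2 h$
$D{\left(Y \right)} = 4 - Y$
$l = 4$ ($l = 4 - 0 \cdot 3 \cdot 2 \cdot 0 = 4 - 0 \cdot 0 = 4 - 0 = 4 + 0 = 4$)
$\frac{13}{l + X{\left(-157 \right)}} = \frac{13}{4 - 215} = \frac{13}{-211} = 13 \left(- \frac{1}{211}\right) = - \frac{13}{211}$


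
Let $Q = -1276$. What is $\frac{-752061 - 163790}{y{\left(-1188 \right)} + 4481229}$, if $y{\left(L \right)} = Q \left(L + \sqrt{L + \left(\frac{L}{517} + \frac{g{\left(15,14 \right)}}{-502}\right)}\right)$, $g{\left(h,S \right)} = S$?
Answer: $- \frac{9256373814526557}{60615261761839883} - \frac{1168625876 i \sqrt{3380748869}}{60615261761839883} \approx -0.15271 - 0.001121 i$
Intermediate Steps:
$y{\left(L \right)} = - 1276 L - 1276 \sqrt{- \frac{7}{251} + \frac{518 L}{517}}$ ($y{\left(L \right)} = - 1276 \left(L + \sqrt{L + \left(\frac{L}{517} + \frac{14}{-502}\right)}\right) = - 1276 \left(L + \sqrt{L + \left(L \frac{1}{517} + 14 \left(- \frac{1}{502}\right)\right)}\right) = - 1276 \left(L + \sqrt{L + \left(\frac{L}{517} - \frac{7}{251}\right)}\right) = - 1276 \left(L + \sqrt{L + \left(- \frac{7}{251} + \frac{L}{517}\right)}\right) = - 1276 \left(L + \sqrt{- \frac{7}{251} + \frac{518 L}{517}}\right) = - 1276 L - 1276 \sqrt{- \frac{7}{251} + \frac{518 L}{517}}$)
$\frac{-752061 - 163790}{y{\left(-1188 \right)} + 4481229} = \frac{-752061 - 163790}{\left(\left(-1276\right) \left(-1188\right) - \frac{116 \sqrt{-469626773 + 16872045806 \left(-1188\right)}}{11797}\right) + 4481229} = - \frac{915851}{\left(1515888 - \frac{116 \sqrt{-469626773 - 20043990417528}}{11797}\right) + 4481229} = - \frac{915851}{\left(1515888 - \frac{116 \sqrt{-20044460044301}}{11797}\right) + 4481229} = - \frac{915851}{\left(1515888 - \frac{116 \cdot 77 i \sqrt{3380748869}}{11797}\right) + 4481229} = - \frac{915851}{\left(1515888 - \frac{8932 i \sqrt{3380748869}}{11797}\right) + 4481229} = - \frac{915851}{5997117 - \frac{8932 i \sqrt{3380748869}}{11797}}$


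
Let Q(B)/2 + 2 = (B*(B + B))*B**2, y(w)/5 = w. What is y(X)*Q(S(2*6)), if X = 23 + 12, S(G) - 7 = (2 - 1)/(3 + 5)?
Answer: 1846583375/1024 ≈ 1.8033e+6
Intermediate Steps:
S(G) = 57/8 (S(G) = 7 + (2 - 1)/(3 + 5) = 7 + 1/8 = 57/8)
X = 35
y(w) = 5*w
Q(B) = -4 + 4*B**4 (Q(B) = -4 + 2*((B*(B + B))*B**2) = -4 + 2*((B*(2*B))*B**2) = -4 + 2*((2*B**2)*B**2) = -4 + 2*(2*B**4) = -4 + 4*B**4)
y(X)*Q(S(2*6)) = (5*35)*(-4 + 4*(57/8)**4) = 175*(-4 + 4*(10556001/4096)) = 175*(-4 + 10556001/1024) = 175*(10551905/1024) = 1846583375/1024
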